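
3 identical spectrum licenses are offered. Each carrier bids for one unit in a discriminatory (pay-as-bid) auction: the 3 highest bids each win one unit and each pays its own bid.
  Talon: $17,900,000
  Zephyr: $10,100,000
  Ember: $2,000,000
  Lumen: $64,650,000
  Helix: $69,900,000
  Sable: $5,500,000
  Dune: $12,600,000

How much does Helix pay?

Bids ranked high→low: 69,900,000 (Helix), 64,650,000 (Lumen), 17,900,000 (Talon), 12,600,000 (Dune), 10,100,000 (Zephyr), …
Winners (3 units): Helix, Lumen, Talon.
Helix wins → own bid $69,900,000.

Helix pays $69,900,000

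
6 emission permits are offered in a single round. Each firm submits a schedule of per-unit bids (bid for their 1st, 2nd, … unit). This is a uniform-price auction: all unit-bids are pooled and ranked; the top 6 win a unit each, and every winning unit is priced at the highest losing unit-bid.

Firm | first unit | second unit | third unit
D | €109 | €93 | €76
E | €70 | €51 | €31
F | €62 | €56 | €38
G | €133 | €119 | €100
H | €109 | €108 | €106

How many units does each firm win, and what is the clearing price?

D 1, G 2, H 3; clearing price €100

Pooled unit-bids ranked (top 6): 133 (G-1), 119 (G-2), 109 (D-1), 109 (H-1), 108 (H-2), 106 (H-3)
The (k+1)-th unit-bid is €100.
Allocation: D 1, G 2, H 3.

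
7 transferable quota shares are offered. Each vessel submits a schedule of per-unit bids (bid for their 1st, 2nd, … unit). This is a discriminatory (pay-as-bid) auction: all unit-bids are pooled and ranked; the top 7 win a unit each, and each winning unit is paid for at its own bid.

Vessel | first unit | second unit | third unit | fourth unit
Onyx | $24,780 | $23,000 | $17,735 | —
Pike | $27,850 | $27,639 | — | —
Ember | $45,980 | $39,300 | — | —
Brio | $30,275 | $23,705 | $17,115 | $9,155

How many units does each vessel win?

Pooled unit-bids ranked (top 7): 45,980 (Ember-1), 39,300 (Ember-2), 30,275 (Brio-1), 27,850 (Pike-1), 27,639 (Pike-2), 24,780 (Onyx-1), 23,705 (Brio-2)
Next rejected bid: $23,000 (not a price — pay-as-bid).
Allocation: Brio 2, Ember 2, Onyx 1, Pike 2.

Brio 2, Ember 2, Onyx 1, Pike 2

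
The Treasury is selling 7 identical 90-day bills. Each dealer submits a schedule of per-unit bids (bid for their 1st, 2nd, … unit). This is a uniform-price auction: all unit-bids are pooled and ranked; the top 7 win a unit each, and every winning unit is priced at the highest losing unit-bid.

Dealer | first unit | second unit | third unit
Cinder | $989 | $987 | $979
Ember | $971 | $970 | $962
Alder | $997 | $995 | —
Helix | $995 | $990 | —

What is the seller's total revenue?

Total revenue: $6,797

Merging the schedules and taking the best 7: 997 (Alder-1), 995 (Alder-2), 995 (Helix-1), 990 (Helix-2), 989 (Cinder-1), 987 (Cinder-2), 979 (Cinder-3)
The (k+1)-th unit-bid is $971.
Allocation: Alder 2, Cinder 3, Helix 2. Every unit priced at $971.
Revenue = 7 × 971 = $6,797.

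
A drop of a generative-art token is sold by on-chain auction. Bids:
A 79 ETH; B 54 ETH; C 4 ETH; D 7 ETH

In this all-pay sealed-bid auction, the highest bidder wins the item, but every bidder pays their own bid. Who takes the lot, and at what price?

Bids ranked: 79 (A) > 54 (B) > 7 (D) > 4 (C)
A is highest and takes the item; every bidder forfeits their bid.

A pays 79 ETH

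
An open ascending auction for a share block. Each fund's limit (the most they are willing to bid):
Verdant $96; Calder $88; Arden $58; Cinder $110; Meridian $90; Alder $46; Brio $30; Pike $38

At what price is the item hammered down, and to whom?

Sorting limits: 110 (Cinder) > 96 (Verdant) > 90 (Meridian) > 88 (Calder) > 58 (Arden) > 46 (Alder) > …
Bidding ends when Verdant exits at $96; Cinder takes it.

Cinder wins at $96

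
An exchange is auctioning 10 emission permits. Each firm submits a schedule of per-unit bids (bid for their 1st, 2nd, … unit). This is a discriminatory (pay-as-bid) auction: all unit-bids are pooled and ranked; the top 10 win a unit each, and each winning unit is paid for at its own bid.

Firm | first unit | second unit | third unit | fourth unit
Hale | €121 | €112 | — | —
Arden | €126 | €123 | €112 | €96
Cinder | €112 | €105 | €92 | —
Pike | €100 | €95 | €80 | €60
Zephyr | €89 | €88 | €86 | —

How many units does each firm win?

Arden 4, Cinder 2, Hale 2, Pike 2

All unit-bids, highest first — top 10: 126 (Arden-1), 123 (Arden-2), 121 (Hale-1), 112 (Hale-2), 112 (Arden-3), 112 (Cinder-1), 105 (Cinder-2), 100 (Pike-1), 96 (Arden-4), 95 (Pike-2)
Next rejected bid: €92 (not a price — pay-as-bid).
Allocation: Arden 4, Cinder 2, Hale 2, Pike 2.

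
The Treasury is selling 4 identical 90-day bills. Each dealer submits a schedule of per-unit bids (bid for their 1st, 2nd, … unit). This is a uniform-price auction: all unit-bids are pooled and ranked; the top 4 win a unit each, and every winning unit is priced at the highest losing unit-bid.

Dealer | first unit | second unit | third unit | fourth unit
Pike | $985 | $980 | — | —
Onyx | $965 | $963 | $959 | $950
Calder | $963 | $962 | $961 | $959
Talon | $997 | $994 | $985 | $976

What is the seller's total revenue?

All unit-bids, highest first — top 4: 997 (Talon-1), 994 (Talon-2), 985 (Pike-1), 985 (Talon-3)
The (k+1)-th unit-bid is $980.
Allocation: Pike 1, Talon 3. Every unit priced at $980.
Revenue = 4 × 980 = $3,920.

Total revenue: $3,920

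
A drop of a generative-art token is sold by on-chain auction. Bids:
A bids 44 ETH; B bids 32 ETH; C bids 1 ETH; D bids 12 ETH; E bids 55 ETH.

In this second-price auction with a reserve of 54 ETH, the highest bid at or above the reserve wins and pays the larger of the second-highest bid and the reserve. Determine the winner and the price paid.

Bids in order: 55 (E) > 44 (A) > 32 (B) > 12 (D) > 1 (C)
E has the top bid at or above the reserve (55 ETH).
max(second-highest 44 ETH, reserve 54 ETH) = 54 ETH.

E pays 54 ETH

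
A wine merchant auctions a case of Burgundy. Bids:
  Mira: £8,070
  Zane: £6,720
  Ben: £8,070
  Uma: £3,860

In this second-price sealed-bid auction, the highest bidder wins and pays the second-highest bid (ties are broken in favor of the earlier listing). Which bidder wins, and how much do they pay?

Mira pays £8,070

Rule: the highest bidder wins and pays the second-highest bid.
Bids ranked: 8,070 (Mira) > 8,070 (Ben) > 6,720 (Zane) > 3,860 (Uma)
Mira and Ben tie at £8,070; tie-break gives it to Mira.
Mira is highest; pays the second-highest bid, £8,070.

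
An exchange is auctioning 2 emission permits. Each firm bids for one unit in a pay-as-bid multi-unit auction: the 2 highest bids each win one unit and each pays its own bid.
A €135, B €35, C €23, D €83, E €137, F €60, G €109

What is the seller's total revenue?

Total revenue: €272

Sorting: 137 (E), 135 (A), 109 (G), 83 (D), …
Winners (2 units): E, A.
Total revenue = 137 + 135 = €272.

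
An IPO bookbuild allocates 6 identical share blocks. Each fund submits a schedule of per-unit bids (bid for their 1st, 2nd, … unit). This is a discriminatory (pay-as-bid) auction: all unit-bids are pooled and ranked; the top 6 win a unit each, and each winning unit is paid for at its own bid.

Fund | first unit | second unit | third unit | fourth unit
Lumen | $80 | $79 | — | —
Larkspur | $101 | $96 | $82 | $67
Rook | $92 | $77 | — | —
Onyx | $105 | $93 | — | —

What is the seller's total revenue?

Pooled unit-bids ranked (top 6): 105 (Onyx-1), 101 (Larkspur-1), 96 (Larkspur-2), 93 (Onyx-2), 92 (Rook-1), 82 (Larkspur-3)
Next rejected bid: $80 (not a price — pay-as-bid).
Each winning unit pays its own bid.
Revenue = 105 + 101 + 96 + 93 + 92 + 82 = $569.

Total revenue: $569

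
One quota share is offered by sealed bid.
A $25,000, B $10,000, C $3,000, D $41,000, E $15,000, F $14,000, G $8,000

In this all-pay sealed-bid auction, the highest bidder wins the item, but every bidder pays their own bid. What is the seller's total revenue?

Total revenue: $116,000

Bids ranked: 41,000 (D) > 25,000 (A) > 15,000 (E) > 14,000 (F) > 10,000 (B) > 8,000 (G) > …
D wins with the top bid; all bids are sunk regardless.
Every bidder forfeits their bid regardless of winning.
Revenue = 25,000 + 10,000 + 3,000 + 41,000 + 15,000 + 14,000 + 8,000 = $116,000.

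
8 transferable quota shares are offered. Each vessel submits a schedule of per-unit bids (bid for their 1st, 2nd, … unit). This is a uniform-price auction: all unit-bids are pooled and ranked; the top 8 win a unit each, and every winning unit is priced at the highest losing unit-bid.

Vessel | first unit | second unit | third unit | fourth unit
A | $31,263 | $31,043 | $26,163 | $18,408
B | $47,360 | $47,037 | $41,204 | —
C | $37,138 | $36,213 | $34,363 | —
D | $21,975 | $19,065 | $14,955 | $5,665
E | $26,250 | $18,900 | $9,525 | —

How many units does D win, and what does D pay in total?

Merging the schedules and taking the best 8: 47,360 (B-1), 47,037 (B-2), 41,204 (B-3), 37,138 (C-1), 36,213 (C-2), 34,363 (C-3), 31,263 (A-1), 31,043 (A-2)
First bid not allocated: $26,250.
D wins 0 unit(s) at $26,250 each.

D: 0 units, pays $0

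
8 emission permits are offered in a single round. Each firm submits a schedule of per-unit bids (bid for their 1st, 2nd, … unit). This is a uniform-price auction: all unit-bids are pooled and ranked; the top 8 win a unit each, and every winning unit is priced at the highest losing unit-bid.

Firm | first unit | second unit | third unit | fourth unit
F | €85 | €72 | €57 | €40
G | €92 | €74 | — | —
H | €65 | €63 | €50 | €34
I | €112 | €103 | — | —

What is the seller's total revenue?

Total revenue: €456

All unit-bids, highest first — top 8: 112 (I-1), 103 (I-2), 92 (G-1), 85 (F-1), 74 (G-2), 72 (F-2), 65 (H-1), 63 (H-2)
Highest rejected unit-bid = €57.
Allocation: F 2, G 2, H 2, I 2. Every unit priced at €57.
Revenue = 8 × 57 = €456.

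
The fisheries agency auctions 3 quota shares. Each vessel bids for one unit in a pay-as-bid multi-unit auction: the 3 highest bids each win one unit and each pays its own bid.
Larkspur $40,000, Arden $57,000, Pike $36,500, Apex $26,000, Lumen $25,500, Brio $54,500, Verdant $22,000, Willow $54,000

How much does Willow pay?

Willow pays $54,000

Ordering the bids: 57,000 (Arden), 54,500 (Brio), 54,000 (Willow), 40,000 (Larkspur), 36,500 (Pike), …
Winners (3 units): Arden, Brio, Willow.
Willow wins → own bid $54,000.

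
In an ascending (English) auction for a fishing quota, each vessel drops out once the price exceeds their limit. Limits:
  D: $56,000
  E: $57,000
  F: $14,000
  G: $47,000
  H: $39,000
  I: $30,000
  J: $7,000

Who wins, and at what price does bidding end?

Open ascending-bid auction: the price rises until one bidder remains; the winner pays the price at which the last rival dropped out.
Sorting limits: 57,000 (E) > 56,000 (D) > 47,000 (G) > 39,000 (H) > 30,000 (I) > 14,000 (F) > …
Bidding ends when D exits at $56,000; E takes it.

E wins at $56,000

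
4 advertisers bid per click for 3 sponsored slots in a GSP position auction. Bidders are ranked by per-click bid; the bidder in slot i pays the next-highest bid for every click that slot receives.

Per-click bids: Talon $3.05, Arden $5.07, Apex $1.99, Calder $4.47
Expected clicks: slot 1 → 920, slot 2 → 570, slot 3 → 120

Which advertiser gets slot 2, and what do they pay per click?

Calder; $3.05 per click

Ranked by bid: $5.07 (Arden) > $4.47 (Calder) > $3.05 (Talon) > $1.99 (Apex)
Slot 2 goes to the second-ranked bidder, Calder, who pays the next bid down: $3.05/click.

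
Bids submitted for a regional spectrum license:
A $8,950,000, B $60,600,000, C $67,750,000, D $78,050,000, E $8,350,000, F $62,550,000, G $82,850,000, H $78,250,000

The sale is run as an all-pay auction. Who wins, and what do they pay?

G pays $82,850,000

Rule: the highest bidder wins the item, but every bidder pays their own bid.
Sorting bids: 82,850,000 (G) > 78,250,000 (H) > 78,050,000 (D) > 67,750,000 (C) > 62,550,000 (F) > 60,600,000 (B) > …
G is highest and takes the item; every bidder forfeits their bid.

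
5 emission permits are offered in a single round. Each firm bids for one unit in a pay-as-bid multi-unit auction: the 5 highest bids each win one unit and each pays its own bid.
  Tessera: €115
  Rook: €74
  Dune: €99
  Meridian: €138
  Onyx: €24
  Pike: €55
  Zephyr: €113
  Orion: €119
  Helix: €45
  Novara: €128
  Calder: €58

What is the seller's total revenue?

Total revenue: €613

Sorting: 138 (Meridian), 128 (Novara), 119 (Orion), 115 (Tessera), 113 (Zephyr), 99 (Dune), 74 (Rook), …
The 5 highest are Meridian, Novara, Orion, Tessera, Zephyr.
Total revenue = 138 + 128 + 119 + 115 + 113 = €613.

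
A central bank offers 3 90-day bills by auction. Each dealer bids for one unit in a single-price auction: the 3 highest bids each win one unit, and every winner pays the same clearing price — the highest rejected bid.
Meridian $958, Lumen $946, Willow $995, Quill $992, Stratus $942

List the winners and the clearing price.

Willow, Quill, Meridian; each pays $946

Ordering the bids: 995 (Willow), 992 (Quill), 958 (Meridian), 946 (Lumen), 942 (Stratus)
Winners (3 units): Willow, Quill, Meridian.
Highest unsuccessful bid: $946 → clearing price.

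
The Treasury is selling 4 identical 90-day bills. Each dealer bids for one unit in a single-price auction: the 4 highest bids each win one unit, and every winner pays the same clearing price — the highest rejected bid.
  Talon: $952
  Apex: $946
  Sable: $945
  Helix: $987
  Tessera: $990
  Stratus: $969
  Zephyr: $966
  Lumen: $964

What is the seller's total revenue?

Ordering the bids: 990 (Tessera), 987 (Helix), 969 (Stratus), 966 (Zephyr), 964 (Lumen), 952 (Talon), …
Winners (4 units): Tessera, Helix, Stratus, Zephyr.
Clearing price = highest rejected bid = $964.
Total revenue = 4 × $964 = $3,856.

Total revenue: $3,856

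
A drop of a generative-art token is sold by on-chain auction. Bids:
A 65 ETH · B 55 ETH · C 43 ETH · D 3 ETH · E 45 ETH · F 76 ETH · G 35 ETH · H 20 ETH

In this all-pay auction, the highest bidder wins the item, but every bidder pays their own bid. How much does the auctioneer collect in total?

Total revenue: 342 ETH

Rule: the highest bidder wins the item, but every bidder pays their own bid.
Sorting bids: 76 (F) > 65 (A) > 55 (B) > 45 (E) > 43 (C) > 35 (G) > …
Every bidder forfeits their bid regardless of winning.
Revenue = 65 + 55 + 43 + 3 + 45 + 76 + 35 + 20 = 342 ETH.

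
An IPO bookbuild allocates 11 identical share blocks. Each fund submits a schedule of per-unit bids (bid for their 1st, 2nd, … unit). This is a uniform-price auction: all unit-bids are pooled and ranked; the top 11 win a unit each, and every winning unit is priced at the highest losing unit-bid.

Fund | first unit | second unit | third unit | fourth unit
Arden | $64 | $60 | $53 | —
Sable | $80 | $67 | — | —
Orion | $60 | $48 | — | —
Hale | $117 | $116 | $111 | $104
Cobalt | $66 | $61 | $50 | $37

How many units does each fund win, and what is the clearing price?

Merging the schedules and taking the best 11: 117 (Hale-1), 116 (Hale-2), 111 (Hale-3), 104 (Hale-4), 80 (Sable-1), 67 (Sable-2), 66 (Cobalt-1), 64 (Arden-1), 61 (Cobalt-2), 60 (Arden-2), 60 (Orion-1)
First bid not allocated: $53.
Allocation: Arden 2, Cobalt 2, Hale 4, Orion 1, Sable 2.

Arden 2, Cobalt 2, Hale 4, Orion 1, Sable 2; clearing price $53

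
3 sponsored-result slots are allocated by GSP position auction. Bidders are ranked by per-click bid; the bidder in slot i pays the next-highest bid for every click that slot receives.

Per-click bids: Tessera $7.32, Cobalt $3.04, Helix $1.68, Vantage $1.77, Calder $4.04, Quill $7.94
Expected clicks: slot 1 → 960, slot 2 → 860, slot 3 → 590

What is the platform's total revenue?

Total revenue: $12295.20

Ranked by bid: $7.94 (Quill) > $7.32 (Tessera) > $4.04 (Calder) > $3.04 (Cobalt) > …
Slot 1: Quill pays $7.32 × 960 = $7027.20
Slot 2: Tessera pays $4.04 × 860 = $3474.40
Slot 3: Calder pays $3.04 × 590 = $1793.60
Total = $12295.20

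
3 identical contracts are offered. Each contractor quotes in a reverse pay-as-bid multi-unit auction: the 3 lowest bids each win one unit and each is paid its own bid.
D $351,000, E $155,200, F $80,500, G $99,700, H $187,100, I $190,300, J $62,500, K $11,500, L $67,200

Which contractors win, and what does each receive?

Ordering the bids: 11,500 (K), 62,500 (J), 67,200 (L), 80,500 (F), 99,700 (G), …
Winners (3 units): K, J, L.
Each winner is paid its own bid: K $11,500, J $62,500, L $67,200.

K $11,500, J $62,500, L $67,200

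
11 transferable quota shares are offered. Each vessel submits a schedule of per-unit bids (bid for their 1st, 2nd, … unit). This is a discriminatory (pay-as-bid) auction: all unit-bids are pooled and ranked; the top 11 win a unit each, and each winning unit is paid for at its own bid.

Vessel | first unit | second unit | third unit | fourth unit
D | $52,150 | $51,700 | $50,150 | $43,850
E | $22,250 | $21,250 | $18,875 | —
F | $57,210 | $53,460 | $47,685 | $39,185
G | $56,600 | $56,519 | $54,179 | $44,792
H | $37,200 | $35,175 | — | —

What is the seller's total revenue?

Merging the schedules and taking the best 11: 57,210 (F-1), 56,600 (G-1), 56,519 (G-2), 54,179 (G-3), 53,460 (F-2), 52,150 (D-1), 51,700 (D-2), 50,150 (D-3), 47,685 (F-3), 44,792 (G-4), 43,850 (D-4)
Next rejected bid: $39,185 (not a price — pay-as-bid).
Each winning unit pays its own bid.
Revenue = 57,210 + 56,600 + 56,519 + 54,179 + 53,460 + 52,150 + 51,700 + 50,150 + 47,685 + 44,792 + 43,850 = $568,295.

Total revenue: $568,295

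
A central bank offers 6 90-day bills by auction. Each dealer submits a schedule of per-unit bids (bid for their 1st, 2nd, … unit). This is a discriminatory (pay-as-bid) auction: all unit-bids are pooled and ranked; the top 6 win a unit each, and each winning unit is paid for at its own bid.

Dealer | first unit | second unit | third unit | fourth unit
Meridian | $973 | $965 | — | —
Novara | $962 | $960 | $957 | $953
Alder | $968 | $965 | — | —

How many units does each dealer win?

Alder 2, Meridian 2, Novara 2

All unit-bids, highest first — top 6: 973 (Meridian-1), 968 (Alder-1), 965 (Meridian-2), 965 (Alder-2), 962 (Novara-1), 960 (Novara-2)
Next rejected bid: $957 (not a price — pay-as-bid).
Allocation: Alder 2, Meridian 2, Novara 2.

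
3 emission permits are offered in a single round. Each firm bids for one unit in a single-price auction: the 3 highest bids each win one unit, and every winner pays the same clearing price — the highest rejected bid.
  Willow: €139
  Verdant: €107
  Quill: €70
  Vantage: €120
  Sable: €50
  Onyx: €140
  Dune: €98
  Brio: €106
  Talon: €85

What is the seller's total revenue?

Total revenue: €321

Sorting: 140 (Onyx), 139 (Willow), 120 (Vantage), 107 (Verdant), 106 (Brio), …
Top 3: Onyx, Willow, Vantage.
Highest unsuccessful bid: €107 → clearing price.
Total revenue = 3 × €107 = €321.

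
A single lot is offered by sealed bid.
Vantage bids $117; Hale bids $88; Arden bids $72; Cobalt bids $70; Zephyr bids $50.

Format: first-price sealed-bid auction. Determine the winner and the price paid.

Vantage pays $117

First-price sealed-bid auction: the highest bidder wins and pays their own bid.
Bids in order: 117 (Vantage) > 88 (Hale) > 72 (Arden) > 70 (Cobalt) > 50 (Zephyr)
Vantage is highest → pays own bid, $117.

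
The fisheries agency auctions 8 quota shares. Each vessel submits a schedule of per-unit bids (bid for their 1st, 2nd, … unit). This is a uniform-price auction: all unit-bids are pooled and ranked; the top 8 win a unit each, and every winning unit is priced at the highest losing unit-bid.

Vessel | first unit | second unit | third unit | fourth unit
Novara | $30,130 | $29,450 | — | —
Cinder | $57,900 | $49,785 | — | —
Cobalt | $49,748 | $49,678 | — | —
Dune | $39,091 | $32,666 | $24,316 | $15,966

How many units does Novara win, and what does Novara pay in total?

Novara: 2 units, pays $48,632

Merging the schedules and taking the best 8: 57,900 (Cinder-1), 49,785 (Cinder-2), 49,748 (Cobalt-1), 49,678 (Cobalt-2), 39,091 (Dune-1), 32,666 (Dune-2), 30,130 (Novara-1), 29,450 (Novara-2)
Highest rejected unit-bid = $24,316.
Novara wins 2 unit(s) at $24,316 each.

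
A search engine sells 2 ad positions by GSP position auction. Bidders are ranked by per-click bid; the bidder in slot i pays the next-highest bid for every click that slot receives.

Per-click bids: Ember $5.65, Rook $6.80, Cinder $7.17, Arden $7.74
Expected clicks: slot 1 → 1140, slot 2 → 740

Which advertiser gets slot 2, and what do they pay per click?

Cinder; $6.80 per click

Sorting advertisers: $7.74 (Arden) > $7.17 (Cinder) > $6.80 (Rook) > …
Slot 2 goes to the second-ranked bidder, Cinder, who pays the next bid down: $6.80/click.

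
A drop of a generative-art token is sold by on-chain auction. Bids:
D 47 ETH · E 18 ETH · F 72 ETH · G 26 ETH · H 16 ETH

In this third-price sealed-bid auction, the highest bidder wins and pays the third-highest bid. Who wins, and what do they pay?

Third-price sealed-bid auction: the highest bidder wins and pays the third-highest bid.
Bids in order: 72 (F) > 47 (D) > 26 (G) > 18 (E) > 16 (H)
F is highest; pays the third-highest bid, 26 ETH.

F pays 26 ETH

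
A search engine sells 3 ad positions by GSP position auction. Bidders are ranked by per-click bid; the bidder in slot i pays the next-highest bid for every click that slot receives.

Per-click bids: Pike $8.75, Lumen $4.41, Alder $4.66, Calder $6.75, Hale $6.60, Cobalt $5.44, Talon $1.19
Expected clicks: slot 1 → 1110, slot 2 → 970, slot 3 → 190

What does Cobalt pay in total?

Sorting advertisers: $8.75 (Pike) > $6.75 (Calder) > $6.60 (Hale) > $5.44 (Cobalt) > …
Cobalt ranks below slot 3 → no slot, pays nothing.

Cobalt pays $0.00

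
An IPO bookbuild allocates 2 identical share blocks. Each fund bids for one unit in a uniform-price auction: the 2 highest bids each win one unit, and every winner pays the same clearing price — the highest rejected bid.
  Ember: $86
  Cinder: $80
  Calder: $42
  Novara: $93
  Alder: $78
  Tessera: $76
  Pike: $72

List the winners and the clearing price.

Novara, Ember; each pays $80

Sorting: 93 (Novara), 86 (Ember), 80 (Cinder), 78 (Alder), …
Top 2: Novara, Ember.
Clearing price = highest rejected bid = $80.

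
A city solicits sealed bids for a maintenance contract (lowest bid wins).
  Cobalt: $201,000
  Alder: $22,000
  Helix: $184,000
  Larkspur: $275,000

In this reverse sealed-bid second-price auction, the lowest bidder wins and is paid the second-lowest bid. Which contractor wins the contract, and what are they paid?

Alder is paid $184,000

Sorting bids: 22,000 (Alder) < 184,000 (Helix) < 201,000 (Cobalt) < 275,000 (Larkspur)
Alder is lowest; is paid the second-lowest bid, $184,000.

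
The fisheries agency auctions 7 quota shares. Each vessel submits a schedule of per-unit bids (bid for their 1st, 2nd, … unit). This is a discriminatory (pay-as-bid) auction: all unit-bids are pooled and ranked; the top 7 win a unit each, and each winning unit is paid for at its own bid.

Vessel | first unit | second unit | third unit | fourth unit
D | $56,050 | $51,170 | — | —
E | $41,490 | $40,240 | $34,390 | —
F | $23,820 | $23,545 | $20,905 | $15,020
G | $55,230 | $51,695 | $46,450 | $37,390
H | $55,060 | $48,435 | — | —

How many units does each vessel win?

Merging the schedules and taking the best 7: 56,050 (D-1), 55,230 (G-1), 55,060 (H-1), 51,695 (G-2), 51,170 (D-2), 48,435 (H-2), 46,450 (G-3)
Next rejected bid: $41,490 (not a price — pay-as-bid).
Allocation: D 2, G 3, H 2.

D 2, G 3, H 2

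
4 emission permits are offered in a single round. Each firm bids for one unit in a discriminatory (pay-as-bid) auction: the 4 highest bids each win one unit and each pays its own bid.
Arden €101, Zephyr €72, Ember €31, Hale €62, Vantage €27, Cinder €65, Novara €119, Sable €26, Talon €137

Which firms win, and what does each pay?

Talon €137, Novara €119, Arden €101, Zephyr €72

Ordering the bids: 137 (Talon), 119 (Novara), 101 (Arden), 72 (Zephyr), 65 (Cinder), 62 (Hale), …
Top 4: Talon, Novara, Arden, Zephyr.
Each winner pays its own bid: Talon €137, Novara €119, Arden €101, Zephyr €72.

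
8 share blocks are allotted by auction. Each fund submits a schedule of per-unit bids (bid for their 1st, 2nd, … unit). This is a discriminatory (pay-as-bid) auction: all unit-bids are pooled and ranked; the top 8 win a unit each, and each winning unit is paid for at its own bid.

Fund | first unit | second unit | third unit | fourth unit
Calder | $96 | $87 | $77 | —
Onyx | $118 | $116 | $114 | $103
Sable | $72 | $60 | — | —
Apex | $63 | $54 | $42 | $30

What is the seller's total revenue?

Merging the schedules and taking the best 8: 118 (Onyx-1), 116 (Onyx-2), 114 (Onyx-3), 103 (Onyx-4), 96 (Calder-1), 87 (Calder-2), 77 (Calder-3), 72 (Sable-1)
Next rejected bid: $63 (not a price — pay-as-bid).
Each winning unit pays its own bid.
Revenue = 118 + 116 + 114 + 103 + 96 + 87 + 77 + 72 = $783.

Total revenue: $783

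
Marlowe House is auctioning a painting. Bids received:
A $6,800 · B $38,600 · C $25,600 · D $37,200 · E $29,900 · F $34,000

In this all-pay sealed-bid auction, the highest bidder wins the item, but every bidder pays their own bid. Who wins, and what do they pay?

B pays $38,600

Sorting bids: 38,600 (B) > 37,200 (D) > 34,000 (F) > 29,900 (E) > 25,600 (C) > 6,800 (A)
B is highest and takes the item; every bidder forfeits their bid.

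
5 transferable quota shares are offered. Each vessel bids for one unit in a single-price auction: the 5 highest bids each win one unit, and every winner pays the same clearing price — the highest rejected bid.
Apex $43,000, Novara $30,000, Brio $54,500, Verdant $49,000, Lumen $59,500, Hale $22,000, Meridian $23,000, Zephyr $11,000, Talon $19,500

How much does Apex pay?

Sorting: 59,500 (Lumen), 54,500 (Brio), 49,000 (Verdant), 43,000 (Apex), 30,000 (Novara), 23,000 (Meridian), 22,000 (Hale), …
The 5 highest are Lumen, Brio, Verdant, Apex, Novara.
Highest unsuccessful bid: $23,000 → clearing price.
Apex wins → pays $23,000.

Apex pays $23,000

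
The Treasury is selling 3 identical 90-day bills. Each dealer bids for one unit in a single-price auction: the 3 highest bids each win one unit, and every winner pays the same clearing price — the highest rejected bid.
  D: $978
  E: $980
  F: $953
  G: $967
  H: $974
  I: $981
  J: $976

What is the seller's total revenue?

Total revenue: $2,928

Bids ranked high→low: 981 (I), 980 (E), 978 (D), 976 (J), 974 (H), …
Winners (3 units): I, E, D.
First losing bid is J's $976, which sets the uniform price.
Total revenue = 3 × $976 = $2,928.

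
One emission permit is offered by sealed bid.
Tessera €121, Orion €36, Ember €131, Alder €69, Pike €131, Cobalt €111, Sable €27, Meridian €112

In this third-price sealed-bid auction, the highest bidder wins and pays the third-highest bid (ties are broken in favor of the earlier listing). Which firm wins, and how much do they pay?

Ember pays €121

Sorting bids: 131 (Ember) > 131 (Pike) > 121 (Tessera) > 112 (Meridian) > 111 (Cobalt) > 69 (Alder) > …
Ember and Pike tie at €131; tie-break gives it to Ember.
Ember is highest; pays the third-highest bid, €121.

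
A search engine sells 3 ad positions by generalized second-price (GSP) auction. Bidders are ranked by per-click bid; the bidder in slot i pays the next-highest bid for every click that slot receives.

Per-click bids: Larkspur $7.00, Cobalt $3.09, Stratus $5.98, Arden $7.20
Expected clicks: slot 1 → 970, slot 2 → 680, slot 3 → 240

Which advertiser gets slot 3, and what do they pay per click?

Per-click bids in order: $7.20 (Arden) > $7.00 (Larkspur) > $5.98 (Stratus) > $3.09 (Cobalt)
Slot 3 goes to the third-ranked bidder, Stratus, who pays the next bid down: $3.09/click.

Stratus; $3.09 per click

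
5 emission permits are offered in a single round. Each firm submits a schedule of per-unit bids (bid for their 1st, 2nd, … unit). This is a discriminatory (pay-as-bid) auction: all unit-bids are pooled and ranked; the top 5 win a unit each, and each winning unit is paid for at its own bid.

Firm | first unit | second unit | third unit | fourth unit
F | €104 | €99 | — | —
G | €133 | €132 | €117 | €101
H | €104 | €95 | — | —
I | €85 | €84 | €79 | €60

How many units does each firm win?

F 1, G 3, H 1

All unit-bids, highest first — top 5: 133 (G-1), 132 (G-2), 117 (G-3), 104 (F-1), 104 (H-1)
Next rejected bid: €101 (not a price — pay-as-bid).
Allocation: F 1, G 3, H 1.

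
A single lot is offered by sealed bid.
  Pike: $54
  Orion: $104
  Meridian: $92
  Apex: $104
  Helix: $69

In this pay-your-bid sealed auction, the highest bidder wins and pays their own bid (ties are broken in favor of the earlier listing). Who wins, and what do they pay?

Orion pays $104

Pay-your-bid sealed auction: the highest bidder wins and pays their own bid.
Bids in order: 104 (Orion) > 104 (Apex) > 92 (Meridian) > 69 (Helix) > 54 (Pike)
Orion and Apex tie at $104; tie-break gives it to Orion.
First-price: Orion pays what they bid, $104.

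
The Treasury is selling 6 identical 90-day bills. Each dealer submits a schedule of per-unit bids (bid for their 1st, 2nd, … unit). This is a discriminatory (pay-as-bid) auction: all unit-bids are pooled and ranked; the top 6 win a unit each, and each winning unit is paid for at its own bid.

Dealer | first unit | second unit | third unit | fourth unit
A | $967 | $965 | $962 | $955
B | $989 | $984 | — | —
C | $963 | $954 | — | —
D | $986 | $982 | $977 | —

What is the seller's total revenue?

Pooled unit-bids ranked (top 6): 989 (B-1), 986 (D-1), 984 (B-2), 982 (D-2), 977 (D-3), 967 (A-1)
Next rejected bid: $965 (not a price — pay-as-bid).
Each winning unit pays its own bid.
Revenue = 989 + 986 + 984 + 982 + 977 + 967 = $5,885.

Total revenue: $5,885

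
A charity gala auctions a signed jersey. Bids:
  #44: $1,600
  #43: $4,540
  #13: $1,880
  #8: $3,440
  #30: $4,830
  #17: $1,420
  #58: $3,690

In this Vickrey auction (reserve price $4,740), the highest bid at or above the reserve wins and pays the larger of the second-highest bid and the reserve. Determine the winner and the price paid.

#30 pays $4,740

Bids in order: 4,830 (#30) > 4,540 (#43) > 3,690 (#58) > 3,440 (#8) > 1,880 (#13) > 1,600 (#44) > …
#30 has the top bid at or above the reserve ($4,830).
max(second-highest $4,540, reserve $4,740) = $4,740.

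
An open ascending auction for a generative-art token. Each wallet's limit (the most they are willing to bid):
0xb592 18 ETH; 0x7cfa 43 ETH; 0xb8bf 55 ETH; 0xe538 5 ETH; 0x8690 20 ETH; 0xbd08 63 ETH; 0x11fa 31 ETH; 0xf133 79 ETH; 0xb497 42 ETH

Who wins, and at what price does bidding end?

Ascending (English) auction: the price rises until one bidder remains; the winner pays the price at which the last rival dropped out.
Sorting limits: 79 (0xf133) > 63 (0xbd08) > 55 (0xb8bf) > 43 (0x7cfa) > 42 (0xb497) > 31 (0x11fa) > …
Once the price passes 63 ETH, only 0xf133 is left; the hammer falls at 0xbd08's limit of 63 ETH.

0xf133 wins at 63 ETH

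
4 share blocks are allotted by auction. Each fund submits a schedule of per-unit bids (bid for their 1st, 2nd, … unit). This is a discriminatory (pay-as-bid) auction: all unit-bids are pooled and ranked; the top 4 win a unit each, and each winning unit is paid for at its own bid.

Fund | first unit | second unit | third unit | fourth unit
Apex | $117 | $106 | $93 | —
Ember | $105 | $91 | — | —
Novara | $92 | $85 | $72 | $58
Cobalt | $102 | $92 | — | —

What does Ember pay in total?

Pooled unit-bids ranked (top 4): 117 (Apex-1), 106 (Apex-2), 105 (Ember-1), 102 (Cobalt-1)
Next rejected bid: $93 (not a price — pay-as-bid).
Ember's winning unit-bids: 105 = $105.

Ember pays $105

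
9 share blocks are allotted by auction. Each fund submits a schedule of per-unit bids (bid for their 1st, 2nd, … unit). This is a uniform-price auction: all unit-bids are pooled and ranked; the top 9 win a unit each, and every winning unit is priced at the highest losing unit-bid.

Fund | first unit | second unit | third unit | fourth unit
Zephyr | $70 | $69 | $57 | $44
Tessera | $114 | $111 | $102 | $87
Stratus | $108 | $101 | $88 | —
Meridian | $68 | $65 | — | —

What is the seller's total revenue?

Total revenue: $612

Pooled unit-bids ranked (top 9): 114 (Tessera-1), 111 (Tessera-2), 108 (Stratus-1), 102 (Tessera-3), 101 (Stratus-2), 88 (Stratus-3), 87 (Tessera-4), 70 (Zephyr-1), 69 (Zephyr-2)
Highest rejected unit-bid = $68.
Allocation: Stratus 3, Tessera 4, Zephyr 2. Every unit priced at $68.
Revenue = 9 × 68 = $612.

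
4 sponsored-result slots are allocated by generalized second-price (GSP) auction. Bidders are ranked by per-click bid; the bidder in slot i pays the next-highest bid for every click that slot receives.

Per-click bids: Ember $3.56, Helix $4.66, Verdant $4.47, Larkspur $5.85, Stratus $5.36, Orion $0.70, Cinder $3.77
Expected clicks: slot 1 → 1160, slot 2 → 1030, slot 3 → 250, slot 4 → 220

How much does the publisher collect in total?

Total revenue: $12964.30

Ranked by bid: $5.85 (Larkspur) > $5.36 (Stratus) > $4.66 (Helix) > $4.47 (Verdant) > $3.77 (Cinder) > …
Slot 1: Larkspur pays $5.36 × 1160 = $6217.60
Slot 2: Stratus pays $4.66 × 1030 = $4799.80
Slot 3: Helix pays $4.47 × 250 = $1117.50
Slot 4: Verdant pays $3.77 × 220 = $829.40
Total = $12964.30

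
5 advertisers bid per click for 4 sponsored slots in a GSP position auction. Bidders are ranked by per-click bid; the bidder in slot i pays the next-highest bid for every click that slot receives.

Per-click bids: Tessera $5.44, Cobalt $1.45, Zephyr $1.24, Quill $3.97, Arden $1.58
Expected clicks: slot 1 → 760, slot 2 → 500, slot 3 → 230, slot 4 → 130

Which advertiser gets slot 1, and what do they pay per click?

Tessera; $3.97 per click

Ranked by bid: $5.44 (Tessera) > $3.97 (Quill) > $1.58 (Arden) > $1.45 (Cobalt) > $1.24 (Zephyr)
Slot 1 goes to the first-ranked bidder, Tessera, who pays the next bid down: $3.97/click.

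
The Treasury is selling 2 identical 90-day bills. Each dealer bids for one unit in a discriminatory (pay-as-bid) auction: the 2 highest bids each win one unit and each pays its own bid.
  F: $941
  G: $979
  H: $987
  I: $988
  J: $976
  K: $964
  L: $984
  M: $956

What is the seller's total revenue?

Sorting: 988 (I), 987 (H), 984 (L), 979 (G), …
The 2 highest are I, H.
Total revenue = 988 + 987 = $1,975.

Total revenue: $1,975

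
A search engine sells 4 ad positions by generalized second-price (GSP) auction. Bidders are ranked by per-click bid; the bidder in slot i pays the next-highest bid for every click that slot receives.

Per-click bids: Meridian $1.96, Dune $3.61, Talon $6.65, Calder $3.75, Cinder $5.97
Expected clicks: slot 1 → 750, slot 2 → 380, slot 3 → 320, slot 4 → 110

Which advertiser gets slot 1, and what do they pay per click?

Ranked by bid: $6.65 (Talon) > $5.97 (Cinder) > $3.75 (Calder) > $3.61 (Dune) > $1.96 (Meridian)
Slot 1 goes to the first-ranked bidder, Talon, who pays the next bid down: $5.97/click.

Talon; $5.97 per click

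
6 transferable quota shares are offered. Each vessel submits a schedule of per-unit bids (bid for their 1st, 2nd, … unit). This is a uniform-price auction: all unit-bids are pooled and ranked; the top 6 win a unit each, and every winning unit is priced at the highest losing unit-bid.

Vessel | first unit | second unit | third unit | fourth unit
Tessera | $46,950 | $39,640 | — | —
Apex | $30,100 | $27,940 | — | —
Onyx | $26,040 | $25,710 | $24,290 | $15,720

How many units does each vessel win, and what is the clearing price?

Merging the schedules and taking the best 6: 46,950 (Tessera-1), 39,640 (Tessera-2), 30,100 (Apex-1), 27,940 (Apex-2), 26,040 (Onyx-1), 25,710 (Onyx-2)
The (k+1)-th unit-bid is $24,290.
Allocation: Apex 2, Onyx 2, Tessera 2.

Apex 2, Onyx 2, Tessera 2; clearing price $24,290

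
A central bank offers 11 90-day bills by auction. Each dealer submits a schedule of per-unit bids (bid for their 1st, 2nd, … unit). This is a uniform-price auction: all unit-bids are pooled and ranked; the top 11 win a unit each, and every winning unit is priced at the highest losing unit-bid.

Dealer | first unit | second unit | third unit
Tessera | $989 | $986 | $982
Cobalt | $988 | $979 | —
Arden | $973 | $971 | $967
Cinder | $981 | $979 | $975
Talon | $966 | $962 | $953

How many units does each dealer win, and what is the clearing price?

Arden 3, Cinder 3, Cobalt 2, Tessera 3; clearing price $966

All unit-bids, highest first — top 11: 989 (Tessera-1), 988 (Cobalt-1), 986 (Tessera-2), 982 (Tessera-3), 981 (Cinder-1), 979 (Cobalt-2), 979 (Cinder-2), 975 (Cinder-3), 973 (Arden-1), 971 (Arden-2), 967 (Arden-3)
Highest rejected unit-bid = $966.
Allocation: Arden 3, Cinder 3, Cobalt 2, Tessera 3.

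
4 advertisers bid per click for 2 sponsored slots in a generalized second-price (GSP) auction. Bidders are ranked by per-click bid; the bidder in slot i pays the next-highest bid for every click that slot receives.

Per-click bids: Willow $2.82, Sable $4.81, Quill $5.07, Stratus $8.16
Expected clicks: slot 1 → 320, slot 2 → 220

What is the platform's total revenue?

Ranked by bid: $8.16 (Stratus) > $5.07 (Quill) > $4.81 (Sable) > …
Slot 1: Stratus pays $5.07 × 320 = $1622.40
Slot 2: Quill pays $4.81 × 220 = $1058.20
Total = $2680.60

Total revenue: $2680.60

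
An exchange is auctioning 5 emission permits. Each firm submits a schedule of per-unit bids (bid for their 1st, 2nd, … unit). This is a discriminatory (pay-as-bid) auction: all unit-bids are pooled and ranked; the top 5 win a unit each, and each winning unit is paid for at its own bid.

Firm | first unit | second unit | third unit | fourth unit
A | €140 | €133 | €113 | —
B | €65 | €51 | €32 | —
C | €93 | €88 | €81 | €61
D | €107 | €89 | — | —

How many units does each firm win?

A 3, C 1, D 1

Merging the schedules and taking the best 5: 140 (A-1), 133 (A-2), 113 (A-3), 107 (D-1), 93 (C-1)
Next rejected bid: €89 (not a price — pay-as-bid).
Allocation: A 3, C 1, D 1.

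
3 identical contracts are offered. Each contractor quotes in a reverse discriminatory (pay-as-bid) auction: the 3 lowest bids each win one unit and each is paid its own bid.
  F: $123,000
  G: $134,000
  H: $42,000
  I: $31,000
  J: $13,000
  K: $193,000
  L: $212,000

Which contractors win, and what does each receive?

Sorting: 13,000 (J), 31,000 (I), 42,000 (H), 123,000 (F), 134,000 (G), …
Lowest 3: J, I, H.
Each winner is paid its own bid: J $13,000, I $31,000, H $42,000.

J $13,000, I $31,000, H $42,000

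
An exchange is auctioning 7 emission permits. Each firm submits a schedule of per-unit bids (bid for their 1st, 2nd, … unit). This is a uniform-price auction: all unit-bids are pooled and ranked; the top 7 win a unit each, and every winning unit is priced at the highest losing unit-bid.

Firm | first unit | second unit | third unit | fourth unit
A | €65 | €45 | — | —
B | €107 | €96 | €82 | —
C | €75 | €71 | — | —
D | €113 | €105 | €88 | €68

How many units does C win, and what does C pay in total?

Merging the schedules and taking the best 7: 113 (D-1), 107 (B-1), 105 (D-2), 96 (B-2), 88 (D-3), 82 (B-3), 75 (C-1)
The (k+1)-th unit-bid is €71.
C wins 1 unit(s) at €71 each.

C: 1 unit, pays €71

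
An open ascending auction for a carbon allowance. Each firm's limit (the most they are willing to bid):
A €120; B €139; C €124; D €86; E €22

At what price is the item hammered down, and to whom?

Sorting limits: 139 (B) > 124 (C) > 120 (A) > 86 (D) > 22 (E)
C is the last rival to drop out, at €124; B remains and wins at that price.

B wins at €124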